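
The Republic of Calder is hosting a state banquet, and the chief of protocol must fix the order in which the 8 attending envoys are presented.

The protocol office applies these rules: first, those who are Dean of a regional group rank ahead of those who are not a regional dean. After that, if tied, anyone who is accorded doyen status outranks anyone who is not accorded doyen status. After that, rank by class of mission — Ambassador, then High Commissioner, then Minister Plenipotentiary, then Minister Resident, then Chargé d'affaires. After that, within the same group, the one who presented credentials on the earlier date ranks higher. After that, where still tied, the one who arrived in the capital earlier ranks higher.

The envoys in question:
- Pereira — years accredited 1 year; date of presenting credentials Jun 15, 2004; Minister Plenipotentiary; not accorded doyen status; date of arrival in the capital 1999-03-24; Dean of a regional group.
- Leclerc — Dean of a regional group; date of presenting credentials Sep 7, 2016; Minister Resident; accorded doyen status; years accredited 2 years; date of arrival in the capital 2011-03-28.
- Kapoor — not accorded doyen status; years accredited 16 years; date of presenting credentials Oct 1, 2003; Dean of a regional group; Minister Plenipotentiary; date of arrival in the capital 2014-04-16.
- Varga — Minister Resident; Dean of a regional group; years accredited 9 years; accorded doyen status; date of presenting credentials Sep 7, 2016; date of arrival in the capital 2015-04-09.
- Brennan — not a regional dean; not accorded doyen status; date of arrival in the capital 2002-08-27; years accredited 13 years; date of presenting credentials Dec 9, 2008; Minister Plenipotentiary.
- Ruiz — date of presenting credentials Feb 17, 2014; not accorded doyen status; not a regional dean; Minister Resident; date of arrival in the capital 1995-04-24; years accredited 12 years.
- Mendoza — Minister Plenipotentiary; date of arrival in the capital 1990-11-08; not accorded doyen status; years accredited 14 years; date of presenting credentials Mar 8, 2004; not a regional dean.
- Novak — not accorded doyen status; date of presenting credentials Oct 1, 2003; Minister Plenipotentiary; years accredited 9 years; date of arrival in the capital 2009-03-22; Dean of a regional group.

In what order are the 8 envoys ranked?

Leclerc, Varga, Novak, Kapoor, Pereira, Mendoza, Brennan, Ruiz

By the first rule: Leclerc, Varga, Novak, Kapoor and Pereira (each Dean of a regional group); then Mendoza, Brennan and Ruiz (each not a regional dean).
Among Leclerc, Varga, Novak, Kapoor and Pereira, accorded doyen status before not accorded doyen status: Leclerc and Varga (accorded doyen status) before Novak, Kapoor and Pereira (not accorded doyen status).
Leclerc and Varga are each Minister Resident, so the next rule applies.
Leclerc and Varga both have date of presenting credentials Sep 7, 2016, so the next rule applies.
Among Leclerc and Varga, by date of arrival in the capital (earlier first): Leclerc (2011-03-28) before Varga (2015-04-09).
Novak, Kapoor and Pereira are each Minister Plenipotentiary, so the next rule applies.
Among Novak, Kapoor and Pereira, by date of presenting credentials (earlier first): Novak and Kapoor (Oct 1, 2003) before Pereira (Jun 15, 2004).
Among Novak and Kapoor, by date of arrival in the capital (earlier first): Novak (2009-03-22) before Kapoor (2014-04-16).
Mendoza, Brennan and Ruiz are each not accorded doyen status, so the next rule applies.
Among Mendoza, Brennan and Ruiz, by class of mission: Mendoza and Brennan (Minister Plenipotentiary) before Ruiz (Minister Resident).
Among Mendoza and Brennan, by date of presenting credentials (earlier first): Mendoza (Mar 8, 2004) before Brennan (Dec 9, 2008).
Full order: Leclerc, Varga, Novak, Kapoor, Pereira, Mendoza, Brennan, Ruiz.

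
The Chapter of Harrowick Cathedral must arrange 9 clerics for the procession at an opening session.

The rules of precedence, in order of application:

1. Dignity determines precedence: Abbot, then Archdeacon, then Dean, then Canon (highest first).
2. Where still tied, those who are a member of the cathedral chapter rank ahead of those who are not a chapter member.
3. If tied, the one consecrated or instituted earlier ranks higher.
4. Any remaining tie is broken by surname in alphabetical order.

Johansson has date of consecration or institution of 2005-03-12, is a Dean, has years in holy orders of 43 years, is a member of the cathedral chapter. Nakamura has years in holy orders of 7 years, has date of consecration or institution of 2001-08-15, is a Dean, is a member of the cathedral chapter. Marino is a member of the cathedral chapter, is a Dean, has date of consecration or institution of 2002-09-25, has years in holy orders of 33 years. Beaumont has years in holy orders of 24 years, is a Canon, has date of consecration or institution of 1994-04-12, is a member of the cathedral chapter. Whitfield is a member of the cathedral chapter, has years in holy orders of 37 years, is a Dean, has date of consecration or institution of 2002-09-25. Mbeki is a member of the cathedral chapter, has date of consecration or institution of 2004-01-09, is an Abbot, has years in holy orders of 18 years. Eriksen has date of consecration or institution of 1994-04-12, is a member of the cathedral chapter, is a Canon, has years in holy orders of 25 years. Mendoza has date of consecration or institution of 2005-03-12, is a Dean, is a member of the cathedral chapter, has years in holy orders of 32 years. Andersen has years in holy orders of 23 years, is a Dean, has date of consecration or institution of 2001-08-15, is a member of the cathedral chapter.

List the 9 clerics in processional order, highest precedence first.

Mbeki, Andersen, Nakamura, Marino, Whitfield, Johansson, Mendoza, Beaumont, Eriksen

By dignity: Mbeki (Abbot); then Andersen, Nakamura, Marino, Whitfield, Johansson and Mendoza (Dean); then Beaumont and Eriksen (Canon).
Andersen, Nakamura, Marino, Whitfield, Johansson and Mendoza are each a member of the cathedral chapter, so the next rule applies.
Among Andersen, Nakamura, Marino, Whitfield, Johansson and Mendoza, by date of consecration or institution (earlier first): Andersen and Nakamura (2001-08-15) before Marino and Whitfield (2002-09-25) before Johansson and Mendoza (2005-03-12).
Among Andersen and Nakamura, alphabetically by surname: Andersen before Nakamura.
Among Marino and Whitfield, alphabetically by surname: Marino before Whitfield.
Among Johansson and Mendoza, alphabetically by surname: Johansson before Mendoza.
Beaumont and Eriksen are each a member of the cathedral chapter, so the next rule applies.
Beaumont and Eriksen both have date of consecration or institution 1994-04-12, so the next rule applies.
Among Beaumont and Eriksen, alphabetically by surname: Beaumont before Eriksen.
Full order: Mbeki, Andersen, Nakamura, Marino, Whitfield, Johansson, Mendoza, Beaumont, Eriksen.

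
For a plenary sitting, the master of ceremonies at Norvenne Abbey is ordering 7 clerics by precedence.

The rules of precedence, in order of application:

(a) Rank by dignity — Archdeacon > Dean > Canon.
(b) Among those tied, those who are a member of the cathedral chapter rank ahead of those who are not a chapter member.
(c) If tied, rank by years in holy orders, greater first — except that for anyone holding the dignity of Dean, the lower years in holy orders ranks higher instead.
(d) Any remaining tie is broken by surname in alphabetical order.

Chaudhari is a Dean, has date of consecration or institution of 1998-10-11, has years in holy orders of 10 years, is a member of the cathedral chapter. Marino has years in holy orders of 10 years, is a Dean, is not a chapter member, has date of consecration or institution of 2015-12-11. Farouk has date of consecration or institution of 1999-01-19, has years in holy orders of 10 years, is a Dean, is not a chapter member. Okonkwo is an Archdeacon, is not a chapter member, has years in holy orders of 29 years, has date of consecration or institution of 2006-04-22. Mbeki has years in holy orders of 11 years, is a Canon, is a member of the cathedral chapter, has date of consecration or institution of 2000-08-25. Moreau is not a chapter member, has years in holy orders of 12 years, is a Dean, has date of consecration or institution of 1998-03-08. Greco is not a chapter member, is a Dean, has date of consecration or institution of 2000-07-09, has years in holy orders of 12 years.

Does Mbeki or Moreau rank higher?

By dignity: Okonkwo (Archdeacon); then Chaudhari, Farouk, Marino, Greco and Moreau (Dean); then Mbeki (Canon).
Among Chaudhari, Farouk, Marino, Greco and Moreau, a member of the cathedral chapter before not a chapter member: Chaudhari (a member of the cathedral chapter) before Farouk, Marino, Greco and Moreau (not a chapter member).
Among Farouk, Marino, Greco and Moreau, by years in holy orders (lower first) (reversed rule for this group): Farouk and Marino (10 years) before Greco and Moreau (12 years).
Among Farouk and Marino, alphabetically by surname: Farouk before Marino.
Among Greco and Moreau, alphabetically by surname: Greco before Moreau.
So Moreau takes precedence.

Moreau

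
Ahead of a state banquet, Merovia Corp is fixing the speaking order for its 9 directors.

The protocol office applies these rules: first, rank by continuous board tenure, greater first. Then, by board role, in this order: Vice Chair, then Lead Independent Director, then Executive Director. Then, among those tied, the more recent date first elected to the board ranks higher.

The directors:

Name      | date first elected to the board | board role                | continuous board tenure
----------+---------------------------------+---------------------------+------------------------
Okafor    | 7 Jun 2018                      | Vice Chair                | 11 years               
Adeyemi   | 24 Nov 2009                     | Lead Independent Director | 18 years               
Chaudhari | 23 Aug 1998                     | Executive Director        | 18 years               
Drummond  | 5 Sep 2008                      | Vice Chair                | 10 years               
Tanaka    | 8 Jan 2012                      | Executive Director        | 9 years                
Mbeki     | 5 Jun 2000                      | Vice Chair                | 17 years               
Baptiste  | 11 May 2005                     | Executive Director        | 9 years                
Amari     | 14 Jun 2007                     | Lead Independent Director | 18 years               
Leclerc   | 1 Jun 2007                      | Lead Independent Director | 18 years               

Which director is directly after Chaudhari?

Mbeki

By continuous board tenure (higher first): Adeyemi, Amari, Leclerc and Chaudhari (each 18 years); then Mbeki (17 years); then Okafor (11 years); then Drummond (10 years); then Tanaka and Baptiste (both 9 years).
Among Adeyemi, Amari, Leclerc and Chaudhari, by board role: Adeyemi, Amari and Leclerc (Lead Independent Director) before Chaudhari (Executive Director).
Among Adeyemi, Amari and Leclerc, by date first elected to the board (later first): Adeyemi (24 Nov 2009) before Amari (14 Jun 2007) before Leclerc (1 Jun 2007).
Tanaka and Baptiste are each Executive Director, so the next rule applies.
Among Tanaka and Baptiste, by date first elected to the board (later first): Tanaka (8 Jan 2012) before Baptiste (11 May 2005).
Order: Adeyemi, Amari, Leclerc, Chaudhari, Mbeki, Okafor, Drummond, Tanaka, Baptiste.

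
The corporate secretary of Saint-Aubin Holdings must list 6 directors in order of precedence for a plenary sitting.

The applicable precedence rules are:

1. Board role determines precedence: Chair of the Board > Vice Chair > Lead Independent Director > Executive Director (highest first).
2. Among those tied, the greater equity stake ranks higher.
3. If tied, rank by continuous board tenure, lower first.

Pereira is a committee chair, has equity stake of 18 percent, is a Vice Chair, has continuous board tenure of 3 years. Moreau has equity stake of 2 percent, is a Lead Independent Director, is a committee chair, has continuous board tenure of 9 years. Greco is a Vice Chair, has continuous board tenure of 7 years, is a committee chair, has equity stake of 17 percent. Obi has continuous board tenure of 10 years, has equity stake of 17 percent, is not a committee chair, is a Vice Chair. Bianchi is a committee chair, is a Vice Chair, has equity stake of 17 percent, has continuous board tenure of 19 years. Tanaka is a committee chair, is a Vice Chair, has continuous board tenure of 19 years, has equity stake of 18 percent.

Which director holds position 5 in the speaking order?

Bianchi

By board role: Pereira, Tanaka, Greco, Obi and Bianchi (Vice Chair); then Moreau (Lead Independent Director).
Among Pereira, Tanaka, Greco, Obi and Bianchi, by equity stake (higher first): Pereira and Tanaka (18 percent) before Greco, Obi and Bianchi (17 percent).
Among Pereira and Tanaka, by continuous board tenure (lower first): Pereira (3 years) before Tanaka (19 years).
Among Greco, Obi and Bianchi, by continuous board tenure (lower first): Greco (7 years) before Obi (10 years) before Bianchi (19 years).
Order: Pereira, Tanaka, Greco, Obi, Bianchi, Moreau.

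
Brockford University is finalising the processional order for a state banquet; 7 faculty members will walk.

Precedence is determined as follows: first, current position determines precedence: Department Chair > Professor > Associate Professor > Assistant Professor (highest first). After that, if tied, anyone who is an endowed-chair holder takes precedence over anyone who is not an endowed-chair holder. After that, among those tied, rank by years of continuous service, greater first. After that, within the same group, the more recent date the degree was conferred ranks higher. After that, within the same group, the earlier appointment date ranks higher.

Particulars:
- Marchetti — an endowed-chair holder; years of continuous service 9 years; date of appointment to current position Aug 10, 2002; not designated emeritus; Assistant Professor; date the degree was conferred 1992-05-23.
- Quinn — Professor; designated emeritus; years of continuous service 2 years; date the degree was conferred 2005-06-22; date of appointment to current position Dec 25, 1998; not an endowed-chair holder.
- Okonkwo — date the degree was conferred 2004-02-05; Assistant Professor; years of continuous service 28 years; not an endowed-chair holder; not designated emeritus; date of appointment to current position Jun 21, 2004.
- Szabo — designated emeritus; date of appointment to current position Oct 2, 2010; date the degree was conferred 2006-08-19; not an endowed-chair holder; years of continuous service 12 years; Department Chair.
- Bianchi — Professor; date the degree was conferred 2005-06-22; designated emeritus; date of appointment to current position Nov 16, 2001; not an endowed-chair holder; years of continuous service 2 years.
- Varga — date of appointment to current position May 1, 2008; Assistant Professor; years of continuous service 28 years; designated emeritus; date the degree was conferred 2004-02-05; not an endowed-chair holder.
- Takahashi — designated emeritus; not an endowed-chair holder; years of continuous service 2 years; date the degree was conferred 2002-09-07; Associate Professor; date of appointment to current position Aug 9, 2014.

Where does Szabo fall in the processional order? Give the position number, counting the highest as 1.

1

By current position: Szabo (Department Chair); then Quinn and Bianchi (Professor); then Takahashi (Associate Professor); then Marchetti, Okonkwo and Varga (Assistant Professor).
Quinn and Bianchi are each not an endowed-chair holder, so the next rule applies.
Quinn and Bianchi both have years of continuous service 2 years, so the next rule applies.
Quinn and Bianchi both have date the degree was conferred 2005-06-22, so the next rule applies.
Among Quinn and Bianchi, by date of appointment to current position (earlier first): Quinn (Dec 25, 1998) before Bianchi (Nov 16, 2001).
Among Marchetti, Okonkwo and Varga, an endowed-chair holder before not an endowed-chair holder: Marchetti (an endowed-chair holder) before Okonkwo and Varga (not an endowed-chair holder).
Okonkwo and Varga both have years of continuous service 28 years, so the next rule applies.
Okonkwo and Varga both have date the degree was conferred 2004-02-05, so the next rule applies.
Among Okonkwo and Varga, by date of appointment to current position (earlier first): Okonkwo (Jun 21, 2004) before Varga (May 1, 2008).
Order: Szabo, Quinn, Bianchi, Takahashi, Marchetti, Okonkwo, Varga. So position 1.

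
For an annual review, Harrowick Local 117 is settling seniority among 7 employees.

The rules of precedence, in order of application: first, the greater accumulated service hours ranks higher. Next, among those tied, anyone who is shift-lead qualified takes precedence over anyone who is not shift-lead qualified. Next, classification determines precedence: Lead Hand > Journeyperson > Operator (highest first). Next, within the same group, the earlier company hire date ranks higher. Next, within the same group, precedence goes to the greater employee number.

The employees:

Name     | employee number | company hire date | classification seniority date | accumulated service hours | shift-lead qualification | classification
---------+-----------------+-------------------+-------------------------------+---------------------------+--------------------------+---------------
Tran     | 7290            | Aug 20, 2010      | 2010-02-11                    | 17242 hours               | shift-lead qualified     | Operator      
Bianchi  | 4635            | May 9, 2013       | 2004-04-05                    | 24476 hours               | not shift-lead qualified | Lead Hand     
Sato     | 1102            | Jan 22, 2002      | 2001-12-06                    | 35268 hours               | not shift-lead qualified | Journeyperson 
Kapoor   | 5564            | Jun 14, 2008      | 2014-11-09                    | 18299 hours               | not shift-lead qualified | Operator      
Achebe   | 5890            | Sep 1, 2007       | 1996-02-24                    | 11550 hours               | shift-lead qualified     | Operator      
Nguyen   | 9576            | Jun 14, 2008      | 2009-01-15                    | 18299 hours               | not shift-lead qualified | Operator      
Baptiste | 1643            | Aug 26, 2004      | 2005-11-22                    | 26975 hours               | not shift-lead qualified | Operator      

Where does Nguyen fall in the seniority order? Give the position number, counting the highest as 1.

4

By accumulated service hours (higher first): Sato (35268 hours); then Baptiste (26975 hours); then Bianchi (24476 hours); then Nguyen and Kapoor (both 18299 hours); then Tran (17242 hours); then Achebe (11550 hours).
Nguyen and Kapoor are each not shift-lead qualified, so the next rule applies.
Nguyen and Kapoor are each Operator, so the next rule applies.
Nguyen and Kapoor both have company hire date Jun 14, 2008, so the next rule applies.
Among Nguyen and Kapoor, by employee number (higher first): Nguyen (9576) before Kapoor (5564).
Order: Sato, Baptiste, Bianchi, Nguyen, Kapoor, Tran, Achebe. So position 4.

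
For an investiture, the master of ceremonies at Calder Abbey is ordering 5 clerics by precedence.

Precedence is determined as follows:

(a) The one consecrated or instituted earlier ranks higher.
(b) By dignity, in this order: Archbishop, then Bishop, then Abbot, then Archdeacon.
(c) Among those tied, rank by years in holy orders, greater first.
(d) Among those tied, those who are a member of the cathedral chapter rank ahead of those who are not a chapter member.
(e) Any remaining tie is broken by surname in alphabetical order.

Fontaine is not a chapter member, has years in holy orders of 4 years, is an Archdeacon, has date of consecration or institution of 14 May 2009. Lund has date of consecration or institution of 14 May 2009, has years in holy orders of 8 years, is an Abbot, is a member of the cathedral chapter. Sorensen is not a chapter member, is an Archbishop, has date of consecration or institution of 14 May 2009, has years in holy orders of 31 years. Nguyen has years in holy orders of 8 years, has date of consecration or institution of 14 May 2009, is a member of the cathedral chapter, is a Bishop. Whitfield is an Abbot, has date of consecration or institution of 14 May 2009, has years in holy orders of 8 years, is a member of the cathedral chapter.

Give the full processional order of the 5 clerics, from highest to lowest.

Sorensen, Nguyen, Lund, Whitfield, Fontaine

By date of consecration or institution (earlier first): Sorensen, Nguyen, Lund, Whitfield and Fontaine (each 14 May 2009).
Among Sorensen, Nguyen, Lund, Whitfield and Fontaine, by dignity: Sorensen (Archbishop) before Nguyen (Bishop) before Lund and Whitfield (Abbot) before Fontaine (Archdeacon).
Lund and Whitfield both have years in holy orders 8 years, so the next rule applies.
Lund and Whitfield are each a member of the cathedral chapter, so the next rule applies.
Among Lund and Whitfield, alphabetically by surname: Lund before Whitfield.
Full order: Sorensen, Nguyen, Lund, Whitfield, Fontaine.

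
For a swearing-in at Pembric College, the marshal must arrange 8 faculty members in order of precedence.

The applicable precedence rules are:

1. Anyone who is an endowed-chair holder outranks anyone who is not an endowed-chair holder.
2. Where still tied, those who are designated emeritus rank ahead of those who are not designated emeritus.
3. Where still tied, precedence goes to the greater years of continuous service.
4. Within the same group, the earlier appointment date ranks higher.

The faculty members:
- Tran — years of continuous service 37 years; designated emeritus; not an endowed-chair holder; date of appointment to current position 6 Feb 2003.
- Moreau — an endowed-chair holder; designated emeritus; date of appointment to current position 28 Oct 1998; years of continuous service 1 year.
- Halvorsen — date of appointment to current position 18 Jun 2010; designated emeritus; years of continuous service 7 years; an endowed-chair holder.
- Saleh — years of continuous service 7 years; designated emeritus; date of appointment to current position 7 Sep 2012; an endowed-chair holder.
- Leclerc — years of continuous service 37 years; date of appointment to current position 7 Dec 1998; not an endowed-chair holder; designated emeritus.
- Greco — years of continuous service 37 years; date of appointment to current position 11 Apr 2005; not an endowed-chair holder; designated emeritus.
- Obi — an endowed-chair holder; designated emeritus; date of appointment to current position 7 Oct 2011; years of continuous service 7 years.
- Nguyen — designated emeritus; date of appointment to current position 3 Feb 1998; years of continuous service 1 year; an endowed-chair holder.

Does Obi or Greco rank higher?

By the first rule: Halvorsen, Obi, Saleh, Nguyen and Moreau (each an endowed-chair holder); then Leclerc, Tran and Greco (each not an endowed-chair holder).
Halvorsen, Obi, Saleh, Nguyen and Moreau are each designated emeritus, so the next rule applies.
Among Halvorsen, Obi, Saleh, Nguyen and Moreau, by years of continuous service (higher first): Halvorsen, Obi and Saleh (7 years) before Nguyen and Moreau (1 year).
Among Halvorsen, Obi and Saleh, by date of appointment to current position (earlier first): Halvorsen (18 Jun 2010) before Obi (7 Oct 2011) before Saleh (7 Sep 2012).
Among Nguyen and Moreau, by date of appointment to current position (earlier first): Nguyen (3 Feb 1998) before Moreau (28 Oct 1998).
Leclerc, Tran and Greco are each designated emeritus, so the next rule applies.
Leclerc, Tran and Greco all have years of continuous service 37 years, so the next rule applies.
Among Leclerc, Tran and Greco, by date of appointment to current position (earlier first): Leclerc (7 Dec 1998) before Tran (6 Feb 2003) before Greco (11 Apr 2005).
So Obi takes precedence.

Obi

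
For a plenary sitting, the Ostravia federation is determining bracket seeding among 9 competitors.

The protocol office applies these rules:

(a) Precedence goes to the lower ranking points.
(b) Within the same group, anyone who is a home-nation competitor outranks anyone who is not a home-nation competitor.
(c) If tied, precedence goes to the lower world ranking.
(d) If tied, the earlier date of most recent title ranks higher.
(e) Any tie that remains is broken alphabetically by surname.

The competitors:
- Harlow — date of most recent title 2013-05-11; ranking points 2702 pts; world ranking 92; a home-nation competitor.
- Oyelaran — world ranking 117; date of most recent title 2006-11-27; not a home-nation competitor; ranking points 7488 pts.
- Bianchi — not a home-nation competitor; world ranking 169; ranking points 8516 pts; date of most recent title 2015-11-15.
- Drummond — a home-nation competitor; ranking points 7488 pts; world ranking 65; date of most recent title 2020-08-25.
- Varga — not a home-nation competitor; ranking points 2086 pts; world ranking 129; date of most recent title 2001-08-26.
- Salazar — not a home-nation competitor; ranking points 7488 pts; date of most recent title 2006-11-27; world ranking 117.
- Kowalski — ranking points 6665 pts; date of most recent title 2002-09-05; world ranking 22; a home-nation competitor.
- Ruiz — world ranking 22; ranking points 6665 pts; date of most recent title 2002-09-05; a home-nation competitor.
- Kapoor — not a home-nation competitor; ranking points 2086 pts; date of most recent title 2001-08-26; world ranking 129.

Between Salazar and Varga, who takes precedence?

By ranking points (lower first): Kapoor and Varga (both 2086 pts); then Harlow (2702 pts); then Kowalski and Ruiz (both 6665 pts); then Drummond, Oyelaran and Salazar (each 7488 pts); then Bianchi (8516 pts).
Kapoor and Varga are each not a home-nation competitor, so the next rule applies.
Kapoor and Varga both have world ranking 129, so the next rule applies.
Kapoor and Varga both have date of most recent title 2001-08-26, so the next rule applies.
Among Kapoor and Varga, alphabetically by surname: Kapoor before Varga.
Kowalski and Ruiz are each a home-nation competitor, so the next rule applies.
Kowalski and Ruiz both have world ranking 22, so the next rule applies.
Kowalski and Ruiz both have date of most recent title 2002-09-05, so the next rule applies.
Among Kowalski and Ruiz, alphabetically by surname: Kowalski before Ruiz.
Among Drummond, Oyelaran and Salazar, a home-nation competitor before not a home-nation competitor: Drummond (a home-nation competitor) before Oyelaran and Salazar (not a home-nation competitor).
Oyelaran and Salazar both have world ranking 117, so the next rule applies.
Oyelaran and Salazar both have date of most recent title 2006-11-27, so the next rule applies.
Among Oyelaran and Salazar, alphabetically by surname: Oyelaran before Salazar.
So Varga takes precedence.

Varga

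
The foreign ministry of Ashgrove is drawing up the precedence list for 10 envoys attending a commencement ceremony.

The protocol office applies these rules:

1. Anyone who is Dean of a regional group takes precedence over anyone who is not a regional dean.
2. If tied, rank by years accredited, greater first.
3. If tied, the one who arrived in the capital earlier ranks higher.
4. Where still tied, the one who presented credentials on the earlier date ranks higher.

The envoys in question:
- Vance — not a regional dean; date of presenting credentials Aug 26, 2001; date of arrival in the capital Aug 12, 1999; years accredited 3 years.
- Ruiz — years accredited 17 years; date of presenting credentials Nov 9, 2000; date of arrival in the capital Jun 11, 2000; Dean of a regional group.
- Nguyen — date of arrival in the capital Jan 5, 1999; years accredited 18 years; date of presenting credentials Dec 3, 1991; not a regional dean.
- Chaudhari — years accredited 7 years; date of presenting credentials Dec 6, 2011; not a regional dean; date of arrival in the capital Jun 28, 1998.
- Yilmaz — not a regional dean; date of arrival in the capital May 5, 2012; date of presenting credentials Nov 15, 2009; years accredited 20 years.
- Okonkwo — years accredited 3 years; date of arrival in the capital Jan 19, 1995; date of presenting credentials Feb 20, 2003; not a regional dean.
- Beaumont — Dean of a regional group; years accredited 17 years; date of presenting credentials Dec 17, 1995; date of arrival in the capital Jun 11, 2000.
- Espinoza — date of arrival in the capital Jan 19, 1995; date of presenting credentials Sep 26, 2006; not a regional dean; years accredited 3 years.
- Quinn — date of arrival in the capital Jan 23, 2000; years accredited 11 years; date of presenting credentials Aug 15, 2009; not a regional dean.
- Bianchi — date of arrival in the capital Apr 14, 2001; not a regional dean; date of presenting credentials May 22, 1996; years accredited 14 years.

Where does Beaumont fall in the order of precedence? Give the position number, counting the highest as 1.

1

By the first rule: Beaumont and Ruiz (both Dean of a regional group); then Yilmaz, Nguyen, Bianchi, Quinn, Chaudhari, Okonkwo, Espinoza and Vance (each not a regional dean).
Beaumont and Ruiz both have years accredited 17 years, so the next rule applies.
Beaumont and Ruiz both have date of arrival in the capital Jun 11, 2000, so the next rule applies.
Among Beaumont and Ruiz, by date of presenting credentials (earlier first): Beaumont (Dec 17, 1995) before Ruiz (Nov 9, 2000).
Among Yilmaz, Nguyen, Bianchi, Quinn, Chaudhari, Okonkwo, Espinoza and Vance, by years accredited (higher first): Yilmaz (20 years) before Nguyen (18 years) before Bianchi (14 years) before Quinn (11 years) before Chaudhari (7 years) before Okonkwo, Espinoza and Vance (3 years).
Among Okonkwo, Espinoza and Vance, by date of arrival in the capital (earlier first): Okonkwo and Espinoza (Jan 19, 1995) before Vance (Aug 12, 1999).
Among Okonkwo and Espinoza, by date of presenting credentials (earlier first): Okonkwo (Feb 20, 2003) before Espinoza (Sep 26, 2006).
Order: Beaumont, Ruiz, Yilmaz, Nguyen, Bianchi, Quinn, Chaudhari, Okonkwo, Espinoza, Vance. So position 1.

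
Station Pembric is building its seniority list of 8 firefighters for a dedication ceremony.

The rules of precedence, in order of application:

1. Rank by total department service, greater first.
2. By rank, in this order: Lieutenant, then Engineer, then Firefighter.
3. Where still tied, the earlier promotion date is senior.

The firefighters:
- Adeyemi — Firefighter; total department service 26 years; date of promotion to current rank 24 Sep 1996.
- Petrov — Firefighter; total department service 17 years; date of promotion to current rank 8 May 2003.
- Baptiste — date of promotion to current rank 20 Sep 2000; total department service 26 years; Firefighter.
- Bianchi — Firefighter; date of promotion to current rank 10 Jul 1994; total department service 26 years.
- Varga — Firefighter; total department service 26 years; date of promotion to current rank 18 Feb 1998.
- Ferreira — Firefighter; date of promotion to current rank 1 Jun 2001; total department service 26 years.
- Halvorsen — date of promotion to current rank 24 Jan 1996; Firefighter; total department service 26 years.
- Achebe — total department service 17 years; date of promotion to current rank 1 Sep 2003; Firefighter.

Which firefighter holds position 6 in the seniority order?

By total department service (higher first): Bianchi, Halvorsen, Adeyemi, Varga, Baptiste and Ferreira (each 26 years); then Petrov and Achebe (both 17 years).
Bianchi, Halvorsen, Adeyemi, Varga, Baptiste and Ferreira are each Firefighter, so the next rule applies.
Among Bianchi, Halvorsen, Adeyemi, Varga, Baptiste and Ferreira, by date of promotion to current rank (earlier first): Bianchi (10 Jul 1994) before Halvorsen (24 Jan 1996) before Adeyemi (24 Sep 1996) before Varga (18 Feb 1998) before Baptiste (20 Sep 2000) before Ferreira (1 Jun 2001).
Petrov and Achebe are each Firefighter, so the next rule applies.
Among Petrov and Achebe, by date of promotion to current rank (earlier first): Petrov (8 May 2003) before Achebe (1 Sep 2003).
Order: Bianchi, Halvorsen, Adeyemi, Varga, Baptiste, Ferreira, Petrov, Achebe.

Ferreira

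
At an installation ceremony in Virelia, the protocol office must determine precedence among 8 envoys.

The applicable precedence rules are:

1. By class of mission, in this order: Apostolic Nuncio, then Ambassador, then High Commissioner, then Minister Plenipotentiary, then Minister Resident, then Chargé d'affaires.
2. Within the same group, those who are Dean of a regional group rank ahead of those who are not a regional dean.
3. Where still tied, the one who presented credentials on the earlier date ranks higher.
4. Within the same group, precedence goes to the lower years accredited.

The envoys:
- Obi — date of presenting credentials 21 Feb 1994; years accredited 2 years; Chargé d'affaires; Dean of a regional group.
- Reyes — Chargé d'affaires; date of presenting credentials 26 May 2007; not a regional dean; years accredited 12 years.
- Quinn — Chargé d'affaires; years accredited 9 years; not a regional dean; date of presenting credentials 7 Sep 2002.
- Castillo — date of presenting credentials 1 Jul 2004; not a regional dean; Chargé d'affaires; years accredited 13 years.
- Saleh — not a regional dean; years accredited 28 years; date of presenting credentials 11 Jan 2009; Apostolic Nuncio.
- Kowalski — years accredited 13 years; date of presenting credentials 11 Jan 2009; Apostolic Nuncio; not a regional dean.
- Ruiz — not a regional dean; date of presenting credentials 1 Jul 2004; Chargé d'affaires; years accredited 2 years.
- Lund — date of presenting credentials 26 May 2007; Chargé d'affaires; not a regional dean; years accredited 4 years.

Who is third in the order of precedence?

Obi

By class of mission: Kowalski and Saleh (Apostolic Nuncio); then Obi, Quinn, Ruiz, Castillo, Lund and Reyes (Chargé d'affaires).
Kowalski and Saleh are each not a regional dean, so the next rule applies.
Kowalski and Saleh both have date of presenting credentials 11 Jan 2009, so the next rule applies.
Among Kowalski and Saleh, by years accredited (lower first): Kowalski (13 years) before Saleh (28 years).
Among Obi, Quinn, Ruiz, Castillo, Lund and Reyes, Dean of a regional group before not a regional dean: Obi (Dean of a regional group) before Quinn, Ruiz, Castillo, Lund and Reyes (not a regional dean).
Among Quinn, Ruiz, Castillo, Lund and Reyes, by date of presenting credentials (earlier first): Quinn (7 Sep 2002) before Ruiz and Castillo (1 Jul 2004) before Lund and Reyes (26 May 2007).
Among Ruiz and Castillo, by years accredited (lower first): Ruiz (2 years) before Castillo (13 years).
Among Lund and Reyes, by years accredited (lower first): Lund (4 years) before Reyes (12 years).
Order: Kowalski, Saleh, Obi, Quinn, Ruiz, Castillo, Lund, Reyes.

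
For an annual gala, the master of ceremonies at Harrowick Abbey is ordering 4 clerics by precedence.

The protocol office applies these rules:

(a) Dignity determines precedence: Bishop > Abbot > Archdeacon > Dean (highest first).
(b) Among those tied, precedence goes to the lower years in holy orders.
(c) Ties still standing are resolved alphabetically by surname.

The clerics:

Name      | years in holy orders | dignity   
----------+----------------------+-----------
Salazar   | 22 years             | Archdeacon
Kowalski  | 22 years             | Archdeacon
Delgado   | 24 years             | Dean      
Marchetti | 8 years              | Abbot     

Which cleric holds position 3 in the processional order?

Salazar

By dignity: Marchetti (Abbot); then Kowalski and Salazar (Archdeacon); then Delgado (Dean).
Kowalski and Salazar both have years in holy orders 22 years, so the next rule applies.
Among Kowalski and Salazar, alphabetically by surname: Kowalski before Salazar.
Order: Marchetti, Kowalski, Salazar, Delgado.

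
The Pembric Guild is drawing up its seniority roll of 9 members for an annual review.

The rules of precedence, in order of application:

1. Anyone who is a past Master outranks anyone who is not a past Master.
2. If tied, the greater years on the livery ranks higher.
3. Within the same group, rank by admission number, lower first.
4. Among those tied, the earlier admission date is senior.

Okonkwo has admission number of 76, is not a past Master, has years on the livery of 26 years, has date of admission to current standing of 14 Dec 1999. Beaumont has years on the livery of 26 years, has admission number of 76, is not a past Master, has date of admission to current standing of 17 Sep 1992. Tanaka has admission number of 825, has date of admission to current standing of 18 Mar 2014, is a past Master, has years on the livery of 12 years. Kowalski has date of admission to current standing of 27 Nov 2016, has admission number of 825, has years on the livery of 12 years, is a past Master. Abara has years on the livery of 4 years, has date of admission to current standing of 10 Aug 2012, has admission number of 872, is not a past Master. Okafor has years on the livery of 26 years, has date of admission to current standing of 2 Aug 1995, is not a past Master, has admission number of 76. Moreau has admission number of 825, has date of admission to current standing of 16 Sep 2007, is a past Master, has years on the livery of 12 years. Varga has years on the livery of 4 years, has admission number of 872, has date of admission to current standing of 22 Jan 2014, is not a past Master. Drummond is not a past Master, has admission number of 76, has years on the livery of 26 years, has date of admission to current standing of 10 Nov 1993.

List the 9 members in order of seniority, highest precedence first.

By the first rule: Moreau, Tanaka and Kowalski (each a past Master); then Beaumont, Drummond, Okafor, Okonkwo, Abara and Varga (each not a past Master).
Moreau, Tanaka and Kowalski all have years on the livery 12 years, so the next rule applies.
Moreau, Tanaka and Kowalski all have admission number 825, so the next rule applies.
Among Moreau, Tanaka and Kowalski, by date of admission to current standing (earlier first): Moreau (16 Sep 2007) before Tanaka (18 Mar 2014) before Kowalski (27 Nov 2016).
Among Beaumont, Drummond, Okafor, Okonkwo, Abara and Varga, by years on the livery (higher first): Beaumont, Drummond, Okafor and Okonkwo (26 years) before Abara and Varga (4 years).
Beaumont, Drummond, Okafor and Okonkwo all have admission number 76, so the next rule applies.
Among Beaumont, Drummond, Okafor and Okonkwo, by date of admission to current standing (earlier first): Beaumont (17 Sep 1992) before Drummond (10 Nov 1993) before Okafor (2 Aug 1995) before Okonkwo (14 Dec 1999).
Abara and Varga both have admission number 872, so the next rule applies.
Among Abara and Varga, by date of admission to current standing (earlier first): Abara (10 Aug 2012) before Varga (22 Jan 2014).
Full order: Moreau, Tanaka, Kowalski, Beaumont, Drummond, Okafor, Okonkwo, Abara, Varga.

Moreau, Tanaka, Kowalski, Beaumont, Drummond, Okafor, Okonkwo, Abara, Varga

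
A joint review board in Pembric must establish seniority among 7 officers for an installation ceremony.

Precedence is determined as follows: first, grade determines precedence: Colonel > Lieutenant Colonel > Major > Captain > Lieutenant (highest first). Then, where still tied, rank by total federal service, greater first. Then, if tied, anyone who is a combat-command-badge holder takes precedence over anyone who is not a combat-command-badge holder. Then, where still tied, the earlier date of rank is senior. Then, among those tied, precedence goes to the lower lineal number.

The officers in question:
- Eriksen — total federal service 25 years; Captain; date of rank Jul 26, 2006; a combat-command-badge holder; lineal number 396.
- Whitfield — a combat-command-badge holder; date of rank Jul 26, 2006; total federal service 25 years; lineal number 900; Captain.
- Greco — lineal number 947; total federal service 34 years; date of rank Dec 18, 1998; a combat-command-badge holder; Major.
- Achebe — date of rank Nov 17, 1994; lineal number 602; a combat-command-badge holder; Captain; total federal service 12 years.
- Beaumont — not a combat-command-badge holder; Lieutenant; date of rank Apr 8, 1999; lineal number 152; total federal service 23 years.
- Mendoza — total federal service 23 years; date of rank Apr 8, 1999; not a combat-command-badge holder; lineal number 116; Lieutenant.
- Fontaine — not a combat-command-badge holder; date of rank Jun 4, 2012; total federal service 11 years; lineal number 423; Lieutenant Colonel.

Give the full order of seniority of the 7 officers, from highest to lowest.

Fontaine, Greco, Eriksen, Whitfield, Achebe, Mendoza, Beaumont

By grade: Fontaine (Lieutenant Colonel); then Greco (Major); then Eriksen, Whitfield and Achebe (Captain); then Mendoza and Beaumont (Lieutenant).
Among Eriksen, Whitfield and Achebe, by total federal service (higher first): Eriksen and Whitfield (25 years) before Achebe (12 years).
Eriksen and Whitfield are each a combat-command-badge holder, so the next rule applies.
Eriksen and Whitfield both have date of rank Jul 26, 2006, so the next rule applies.
Among Eriksen and Whitfield, by lineal number (lower first): Eriksen (396) before Whitfield (900).
Mendoza and Beaumont both have total federal service 23 years, so the next rule applies.
Mendoza and Beaumont are each not a combat-command-badge holder, so the next rule applies.
Mendoza and Beaumont both have date of rank Apr 8, 1999, so the next rule applies.
Among Mendoza and Beaumont, by lineal number (lower first): Mendoza (116) before Beaumont (152).
Full order: Fontaine, Greco, Eriksen, Whitfield, Achebe, Mendoza, Beaumont.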